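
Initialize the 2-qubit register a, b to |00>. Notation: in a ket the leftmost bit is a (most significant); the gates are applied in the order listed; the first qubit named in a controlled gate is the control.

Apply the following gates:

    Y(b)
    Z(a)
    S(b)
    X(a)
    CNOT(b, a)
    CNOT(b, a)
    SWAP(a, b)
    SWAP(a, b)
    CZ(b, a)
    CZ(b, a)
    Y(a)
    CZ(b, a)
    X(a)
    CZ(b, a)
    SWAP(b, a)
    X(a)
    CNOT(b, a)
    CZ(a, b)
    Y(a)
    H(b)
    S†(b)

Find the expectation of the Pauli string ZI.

The expectation value of ZI is 1. Key observation: the block from step 7 through step 8 cancels to the identity and can be dropped.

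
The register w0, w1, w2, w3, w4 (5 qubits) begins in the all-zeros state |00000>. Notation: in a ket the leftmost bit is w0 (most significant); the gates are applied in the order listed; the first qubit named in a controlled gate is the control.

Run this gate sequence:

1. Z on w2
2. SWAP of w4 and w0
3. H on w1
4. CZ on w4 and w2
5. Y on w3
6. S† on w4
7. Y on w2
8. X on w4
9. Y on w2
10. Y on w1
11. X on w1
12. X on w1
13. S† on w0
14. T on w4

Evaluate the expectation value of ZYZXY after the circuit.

In the final state, ZYZXY has expectation 0. Key observation: steps 11-12 multiply out to the identity, so the circuit reduces to the remaining gates.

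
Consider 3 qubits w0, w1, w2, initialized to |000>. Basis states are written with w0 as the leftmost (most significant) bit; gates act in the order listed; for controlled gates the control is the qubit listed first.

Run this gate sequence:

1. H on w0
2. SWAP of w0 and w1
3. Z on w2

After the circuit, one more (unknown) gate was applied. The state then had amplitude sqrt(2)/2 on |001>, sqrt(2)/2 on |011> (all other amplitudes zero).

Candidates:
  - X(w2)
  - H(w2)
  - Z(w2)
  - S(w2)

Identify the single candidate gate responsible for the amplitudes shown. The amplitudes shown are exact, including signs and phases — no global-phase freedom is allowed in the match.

It was X(w2) that produced the state shown.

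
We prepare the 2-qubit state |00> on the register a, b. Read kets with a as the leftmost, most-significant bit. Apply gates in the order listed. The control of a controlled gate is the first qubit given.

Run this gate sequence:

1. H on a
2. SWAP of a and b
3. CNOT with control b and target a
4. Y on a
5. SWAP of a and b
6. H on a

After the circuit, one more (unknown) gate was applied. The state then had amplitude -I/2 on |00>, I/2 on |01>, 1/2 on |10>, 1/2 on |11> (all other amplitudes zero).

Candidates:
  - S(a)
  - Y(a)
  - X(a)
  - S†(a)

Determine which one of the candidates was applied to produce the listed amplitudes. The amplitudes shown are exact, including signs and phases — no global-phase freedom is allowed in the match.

The unique candidate consistent with the amplitudes is S†(a).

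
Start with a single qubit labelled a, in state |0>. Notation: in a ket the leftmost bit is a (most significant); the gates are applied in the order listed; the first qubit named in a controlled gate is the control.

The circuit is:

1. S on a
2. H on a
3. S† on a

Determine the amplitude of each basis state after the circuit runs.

The resulting statevector has amplitude sqrt(2)/2 on |0>, -sqrt(2)*I/2 on |1>.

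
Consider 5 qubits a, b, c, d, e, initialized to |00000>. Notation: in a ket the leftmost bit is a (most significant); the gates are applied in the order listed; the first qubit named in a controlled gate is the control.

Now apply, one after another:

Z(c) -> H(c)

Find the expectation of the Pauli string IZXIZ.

In the final state, IZXIZ has expectation 1.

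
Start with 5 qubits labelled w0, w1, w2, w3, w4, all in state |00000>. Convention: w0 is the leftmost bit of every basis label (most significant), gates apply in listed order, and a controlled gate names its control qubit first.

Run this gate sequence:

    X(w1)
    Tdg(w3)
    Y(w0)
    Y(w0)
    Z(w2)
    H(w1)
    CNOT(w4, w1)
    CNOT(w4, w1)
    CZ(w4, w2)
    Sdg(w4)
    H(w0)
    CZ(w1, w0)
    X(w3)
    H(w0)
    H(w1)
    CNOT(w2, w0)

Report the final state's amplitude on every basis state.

The final amplitudes are 1/2 on |00010>, 1/2 on |01010>, -1/2 on |10010>, 1/2 on |11010>, and 0 on every other basis state. Key observation: the block from step 7 through step 8 cancels to the identity and can be dropped.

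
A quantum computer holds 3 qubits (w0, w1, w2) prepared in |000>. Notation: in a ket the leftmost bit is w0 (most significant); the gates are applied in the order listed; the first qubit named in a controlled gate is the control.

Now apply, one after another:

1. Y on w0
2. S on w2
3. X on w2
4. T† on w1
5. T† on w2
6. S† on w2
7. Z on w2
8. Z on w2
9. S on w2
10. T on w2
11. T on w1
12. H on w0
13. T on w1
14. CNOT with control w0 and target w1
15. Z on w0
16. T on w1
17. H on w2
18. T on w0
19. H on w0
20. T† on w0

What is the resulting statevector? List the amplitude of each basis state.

After the circuit, the state carries amplitude sqrt(2)*I/4 on |000>, -sqrt(2)*I/4 on |001>, -sqrt(2)/4 on |010>, sqrt(2)/4 on |011>, sqrt(2)*exp(I*pi/4)/4 on |100>, -sqrt(2)*exp(I*pi/4)/4 on |101>, -sqrt(2)*exp(3*I*pi/4)/4 on |110>, sqrt(2)*exp(3*I*pi/4)/4 on |111>.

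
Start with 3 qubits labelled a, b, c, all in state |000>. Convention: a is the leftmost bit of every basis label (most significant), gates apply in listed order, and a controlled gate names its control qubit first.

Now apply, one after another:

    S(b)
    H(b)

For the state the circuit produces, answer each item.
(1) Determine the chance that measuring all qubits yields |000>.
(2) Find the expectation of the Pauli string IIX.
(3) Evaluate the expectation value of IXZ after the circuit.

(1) The probability of measuring |000> is 1/2.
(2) In the final state, IIX has expectation 0.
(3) The expectation value of IXZ is 1.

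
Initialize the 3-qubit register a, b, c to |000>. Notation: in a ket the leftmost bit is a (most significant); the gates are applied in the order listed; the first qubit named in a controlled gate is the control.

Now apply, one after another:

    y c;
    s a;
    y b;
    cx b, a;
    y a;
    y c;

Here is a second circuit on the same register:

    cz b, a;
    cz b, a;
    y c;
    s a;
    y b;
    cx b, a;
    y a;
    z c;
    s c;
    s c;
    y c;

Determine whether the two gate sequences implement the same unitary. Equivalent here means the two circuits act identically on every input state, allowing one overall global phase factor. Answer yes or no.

Yes — the two circuits implement the same unitary up to a global phase.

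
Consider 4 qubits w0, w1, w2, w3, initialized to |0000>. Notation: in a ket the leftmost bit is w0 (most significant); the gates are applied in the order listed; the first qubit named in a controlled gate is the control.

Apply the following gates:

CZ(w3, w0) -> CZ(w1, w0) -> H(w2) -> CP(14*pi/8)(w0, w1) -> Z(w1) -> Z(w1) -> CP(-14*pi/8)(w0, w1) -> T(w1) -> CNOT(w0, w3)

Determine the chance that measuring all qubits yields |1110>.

The probability of measuring |1110> is 0. Key observation: steps 4-7 multiply out to the identity, so the circuit reduces to the remaining gates.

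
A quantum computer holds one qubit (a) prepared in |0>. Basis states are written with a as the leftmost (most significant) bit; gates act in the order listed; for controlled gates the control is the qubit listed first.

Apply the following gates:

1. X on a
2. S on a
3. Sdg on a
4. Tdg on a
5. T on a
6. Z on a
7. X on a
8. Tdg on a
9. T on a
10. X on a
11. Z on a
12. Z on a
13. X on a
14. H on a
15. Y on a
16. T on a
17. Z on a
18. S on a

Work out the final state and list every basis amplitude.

After the circuit, the state carries amplitude sqrt(2)*I/2 on |0>, -sqrt(2)*exp(I*pi/4)/2 on |1>. Key observation: steps 6-11 multiply out to the identity, so the circuit reduces to the remaining gates.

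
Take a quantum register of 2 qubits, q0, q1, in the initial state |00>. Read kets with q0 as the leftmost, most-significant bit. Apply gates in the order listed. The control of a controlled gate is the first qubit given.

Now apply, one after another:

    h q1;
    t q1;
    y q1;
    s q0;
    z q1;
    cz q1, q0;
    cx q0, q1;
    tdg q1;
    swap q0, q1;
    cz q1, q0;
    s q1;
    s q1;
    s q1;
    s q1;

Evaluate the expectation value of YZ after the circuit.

The observable YZ averages to -1.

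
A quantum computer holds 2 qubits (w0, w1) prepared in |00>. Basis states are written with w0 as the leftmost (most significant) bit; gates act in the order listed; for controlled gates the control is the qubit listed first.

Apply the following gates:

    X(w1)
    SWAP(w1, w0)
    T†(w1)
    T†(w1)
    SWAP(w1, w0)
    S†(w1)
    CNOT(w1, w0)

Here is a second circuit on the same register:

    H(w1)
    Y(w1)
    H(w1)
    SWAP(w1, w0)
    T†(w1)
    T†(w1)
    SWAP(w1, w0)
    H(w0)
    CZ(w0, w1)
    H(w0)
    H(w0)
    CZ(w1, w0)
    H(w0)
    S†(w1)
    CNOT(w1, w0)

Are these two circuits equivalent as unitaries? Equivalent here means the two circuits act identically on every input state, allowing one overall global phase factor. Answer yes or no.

No — the two circuits implement different unitaries, even allowing a global phase.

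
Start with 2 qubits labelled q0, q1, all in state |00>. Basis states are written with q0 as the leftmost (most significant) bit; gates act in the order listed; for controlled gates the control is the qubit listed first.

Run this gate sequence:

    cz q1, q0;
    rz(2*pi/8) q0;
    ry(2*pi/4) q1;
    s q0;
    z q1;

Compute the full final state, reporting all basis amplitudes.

After the circuit, the state carries amplitude -sqrt(2)*exp(7*I*pi/8)/2 on |00>, sqrt(2)*exp(7*I*pi/8)/2 on |01>, 0 on |10>, 0 on |11>.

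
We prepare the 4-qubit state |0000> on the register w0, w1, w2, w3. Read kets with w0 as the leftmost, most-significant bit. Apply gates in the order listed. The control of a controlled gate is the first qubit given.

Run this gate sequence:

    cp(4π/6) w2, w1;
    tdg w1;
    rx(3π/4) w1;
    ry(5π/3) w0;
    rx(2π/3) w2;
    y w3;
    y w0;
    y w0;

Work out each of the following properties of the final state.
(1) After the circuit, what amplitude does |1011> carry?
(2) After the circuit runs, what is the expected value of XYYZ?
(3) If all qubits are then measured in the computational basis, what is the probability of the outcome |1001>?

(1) |1011> carries amplitude sqrt(6 - 3*sqrt(2))/8 in the final state.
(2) The observable XYYZ averages to 3*sqrt(2)/8.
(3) Outcome |1001> occurs with probability 1/32 - sqrt(2)/64.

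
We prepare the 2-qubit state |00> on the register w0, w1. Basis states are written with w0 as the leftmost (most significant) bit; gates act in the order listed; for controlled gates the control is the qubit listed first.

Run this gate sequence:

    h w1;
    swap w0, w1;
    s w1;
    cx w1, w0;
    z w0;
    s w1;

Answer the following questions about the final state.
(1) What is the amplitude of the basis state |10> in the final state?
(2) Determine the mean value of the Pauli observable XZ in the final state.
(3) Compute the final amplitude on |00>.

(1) The amplitude on |10> is -sqrt(2)/2.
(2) In the final state, XZ has expectation -1.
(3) The final state's coefficient on |00> equals sqrt(2)/2.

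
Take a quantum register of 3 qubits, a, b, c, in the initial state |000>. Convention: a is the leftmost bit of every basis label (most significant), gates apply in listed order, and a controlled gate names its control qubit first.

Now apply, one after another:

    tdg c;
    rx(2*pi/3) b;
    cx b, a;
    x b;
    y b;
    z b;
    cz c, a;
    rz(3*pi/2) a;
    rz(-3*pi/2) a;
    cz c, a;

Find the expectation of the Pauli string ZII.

In the final state, ZII has expectation -1/2. Key observation: gates 7-10 undo each other exactly, leaving only the rest of the circuit to track.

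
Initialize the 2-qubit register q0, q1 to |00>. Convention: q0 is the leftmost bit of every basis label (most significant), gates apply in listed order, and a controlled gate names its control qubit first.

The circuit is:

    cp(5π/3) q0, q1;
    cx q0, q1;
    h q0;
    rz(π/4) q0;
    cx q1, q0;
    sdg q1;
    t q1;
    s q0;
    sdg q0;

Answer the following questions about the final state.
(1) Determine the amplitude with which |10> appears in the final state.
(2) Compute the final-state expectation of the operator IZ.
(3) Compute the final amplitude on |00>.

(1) The final state's coefficient on |10> equals sqrt(2)*exp(I*pi/8)/2. Key observation: gates 8-9 undo each other exactly, leaving only the rest of the circuit to track.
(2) In the final state, IZ has expectation 1.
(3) The final state's coefficient on |00> equals -sqrt(2)*exp(7*I*pi/8)/2.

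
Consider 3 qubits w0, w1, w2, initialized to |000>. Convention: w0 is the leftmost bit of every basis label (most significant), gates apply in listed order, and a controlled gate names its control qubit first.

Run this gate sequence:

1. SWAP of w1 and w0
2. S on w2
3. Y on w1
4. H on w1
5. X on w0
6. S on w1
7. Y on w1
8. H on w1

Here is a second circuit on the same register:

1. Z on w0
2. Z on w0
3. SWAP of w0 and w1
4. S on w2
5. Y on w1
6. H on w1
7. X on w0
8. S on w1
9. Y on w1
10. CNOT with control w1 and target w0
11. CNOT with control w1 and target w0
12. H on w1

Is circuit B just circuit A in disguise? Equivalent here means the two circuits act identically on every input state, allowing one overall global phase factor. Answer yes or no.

Yes — the two circuits implement the same unitary up to a global phase.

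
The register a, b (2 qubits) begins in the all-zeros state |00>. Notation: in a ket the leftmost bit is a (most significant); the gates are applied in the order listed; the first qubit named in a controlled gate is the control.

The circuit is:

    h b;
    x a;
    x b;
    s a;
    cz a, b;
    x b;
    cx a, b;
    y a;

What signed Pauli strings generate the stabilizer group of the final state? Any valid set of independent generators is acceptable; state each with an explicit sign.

The stabilizer group can be generated by -IX, +ZI, among other valid generating sets.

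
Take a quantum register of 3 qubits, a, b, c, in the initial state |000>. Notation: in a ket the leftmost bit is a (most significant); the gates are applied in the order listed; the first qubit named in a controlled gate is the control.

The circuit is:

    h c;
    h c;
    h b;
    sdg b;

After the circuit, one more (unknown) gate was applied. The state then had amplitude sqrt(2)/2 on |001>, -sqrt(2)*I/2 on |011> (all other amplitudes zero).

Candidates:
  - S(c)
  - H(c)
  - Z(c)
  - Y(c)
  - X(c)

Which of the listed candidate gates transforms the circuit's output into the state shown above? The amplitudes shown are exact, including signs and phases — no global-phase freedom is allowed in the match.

It was X(c) that produced the state shown. Key observation: gates 1-2 undo each other exactly, leaving only the rest of the circuit to track.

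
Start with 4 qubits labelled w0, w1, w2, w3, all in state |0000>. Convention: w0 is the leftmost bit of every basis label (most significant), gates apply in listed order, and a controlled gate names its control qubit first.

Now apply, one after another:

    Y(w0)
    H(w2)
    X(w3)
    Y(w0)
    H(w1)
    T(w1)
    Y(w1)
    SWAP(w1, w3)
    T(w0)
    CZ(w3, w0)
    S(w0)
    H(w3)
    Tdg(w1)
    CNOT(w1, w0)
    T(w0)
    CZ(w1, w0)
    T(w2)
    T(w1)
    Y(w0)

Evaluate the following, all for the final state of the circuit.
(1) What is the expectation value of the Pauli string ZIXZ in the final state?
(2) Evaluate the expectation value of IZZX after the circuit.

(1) In the final state, ZIXZ has expectation -1/2.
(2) In the final state, IZZX has expectation 0.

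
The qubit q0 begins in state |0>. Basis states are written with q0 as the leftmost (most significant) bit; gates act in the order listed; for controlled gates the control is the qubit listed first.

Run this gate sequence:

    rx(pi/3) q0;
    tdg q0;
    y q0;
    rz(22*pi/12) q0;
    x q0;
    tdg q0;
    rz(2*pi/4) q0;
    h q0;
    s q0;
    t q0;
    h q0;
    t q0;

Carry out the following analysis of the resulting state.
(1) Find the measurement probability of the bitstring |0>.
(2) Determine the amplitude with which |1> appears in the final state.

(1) Outcome |0> occurs with probability sqrt(2)/16 + 1/2.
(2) The final state's coefficient on |1> equals -sqrt(3)*exp(5*I*pi/12)/4 - sqrt(3)*exp(I*pi/6)/4 + exp(I*pi/12)/4 + exp(5*I*pi/6)/4.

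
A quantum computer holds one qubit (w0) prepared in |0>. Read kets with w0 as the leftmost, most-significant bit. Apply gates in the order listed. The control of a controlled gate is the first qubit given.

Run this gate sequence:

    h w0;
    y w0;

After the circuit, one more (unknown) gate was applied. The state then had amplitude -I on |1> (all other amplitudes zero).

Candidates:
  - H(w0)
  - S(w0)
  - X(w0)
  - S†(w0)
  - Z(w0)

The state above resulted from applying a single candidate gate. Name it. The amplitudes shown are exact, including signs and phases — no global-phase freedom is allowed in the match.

The unique candidate consistent with the amplitudes is H(w0).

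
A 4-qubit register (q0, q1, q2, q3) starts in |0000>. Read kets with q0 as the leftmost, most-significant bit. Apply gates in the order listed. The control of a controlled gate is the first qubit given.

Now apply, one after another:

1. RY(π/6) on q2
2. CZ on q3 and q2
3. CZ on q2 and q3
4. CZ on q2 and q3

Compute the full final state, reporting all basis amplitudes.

The resulting statevector has amplitude sqrt(2)/4 + sqrt(6)/4 on |0000>, -sqrt(2)/4 + sqrt(6)/4 on |0010>, and 0 on every other basis state. Key observation: gates 3-4 undo each other exactly, leaving only the rest of the circuit to track.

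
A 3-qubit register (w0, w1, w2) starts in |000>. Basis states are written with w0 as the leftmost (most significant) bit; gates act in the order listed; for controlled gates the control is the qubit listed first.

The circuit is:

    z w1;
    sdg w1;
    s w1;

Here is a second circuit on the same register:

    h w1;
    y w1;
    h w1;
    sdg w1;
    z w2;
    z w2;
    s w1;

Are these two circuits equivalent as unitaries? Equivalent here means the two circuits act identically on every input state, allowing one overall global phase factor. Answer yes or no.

No — the two circuits implement different unitaries, even allowing a global phase.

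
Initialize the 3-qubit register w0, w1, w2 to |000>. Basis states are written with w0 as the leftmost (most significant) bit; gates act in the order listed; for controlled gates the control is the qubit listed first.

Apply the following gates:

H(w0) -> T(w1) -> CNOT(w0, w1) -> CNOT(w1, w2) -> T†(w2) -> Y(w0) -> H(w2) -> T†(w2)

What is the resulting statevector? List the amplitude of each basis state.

The final amplitudes are 0 on |000>, 0 on |001>, -exp(I*pi/4)/2 on |010>, 1/2 on |011>, I/2 on |100>, exp(I*pi/4)/2 on |101>, 0 on |110>, 0 on |111>.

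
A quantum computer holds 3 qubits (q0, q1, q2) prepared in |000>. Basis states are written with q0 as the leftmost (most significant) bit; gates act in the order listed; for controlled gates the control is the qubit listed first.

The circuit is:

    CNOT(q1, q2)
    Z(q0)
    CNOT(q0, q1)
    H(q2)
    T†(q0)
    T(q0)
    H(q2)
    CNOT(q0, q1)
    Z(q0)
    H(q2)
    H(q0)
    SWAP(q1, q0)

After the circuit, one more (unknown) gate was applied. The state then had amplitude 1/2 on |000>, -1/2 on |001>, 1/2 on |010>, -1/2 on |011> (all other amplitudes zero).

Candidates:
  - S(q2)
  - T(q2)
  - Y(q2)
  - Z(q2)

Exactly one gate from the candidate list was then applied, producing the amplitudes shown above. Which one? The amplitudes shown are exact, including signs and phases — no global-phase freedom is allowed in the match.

The unique candidate consistent with the amplitudes is Z(q2). Key observation: the block from step 2 through step 9 cancels to the identity and can be dropped.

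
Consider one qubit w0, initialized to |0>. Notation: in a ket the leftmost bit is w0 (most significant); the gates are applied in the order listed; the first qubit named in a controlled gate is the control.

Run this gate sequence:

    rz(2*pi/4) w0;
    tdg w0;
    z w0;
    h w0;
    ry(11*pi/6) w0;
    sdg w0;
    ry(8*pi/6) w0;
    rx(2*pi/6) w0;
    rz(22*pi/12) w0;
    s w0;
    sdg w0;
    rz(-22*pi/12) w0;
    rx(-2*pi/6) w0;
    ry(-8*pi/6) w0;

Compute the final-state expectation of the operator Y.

In the final state, Y has expectation -sqrt(3)/2. Key observation: the block from step 7 through step 14 cancels to the identity and can be dropped.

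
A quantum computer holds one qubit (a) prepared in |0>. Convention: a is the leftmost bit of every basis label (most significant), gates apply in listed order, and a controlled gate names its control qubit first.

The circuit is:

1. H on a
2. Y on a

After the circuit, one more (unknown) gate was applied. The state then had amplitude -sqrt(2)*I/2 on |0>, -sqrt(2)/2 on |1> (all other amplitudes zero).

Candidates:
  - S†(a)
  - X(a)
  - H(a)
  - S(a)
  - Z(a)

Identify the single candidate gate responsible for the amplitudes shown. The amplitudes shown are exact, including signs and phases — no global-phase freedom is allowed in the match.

The unique candidate consistent with the amplitudes is S(a).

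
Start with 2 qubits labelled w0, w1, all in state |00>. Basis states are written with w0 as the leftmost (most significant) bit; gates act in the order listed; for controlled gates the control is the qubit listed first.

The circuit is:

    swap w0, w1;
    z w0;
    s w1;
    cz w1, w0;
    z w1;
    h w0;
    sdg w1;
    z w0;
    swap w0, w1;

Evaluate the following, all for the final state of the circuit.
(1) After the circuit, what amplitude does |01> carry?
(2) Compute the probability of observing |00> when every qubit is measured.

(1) |01> carries amplitude -sqrt(2)/2 in the final state.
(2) Outcome |00> occurs with probability 1/2.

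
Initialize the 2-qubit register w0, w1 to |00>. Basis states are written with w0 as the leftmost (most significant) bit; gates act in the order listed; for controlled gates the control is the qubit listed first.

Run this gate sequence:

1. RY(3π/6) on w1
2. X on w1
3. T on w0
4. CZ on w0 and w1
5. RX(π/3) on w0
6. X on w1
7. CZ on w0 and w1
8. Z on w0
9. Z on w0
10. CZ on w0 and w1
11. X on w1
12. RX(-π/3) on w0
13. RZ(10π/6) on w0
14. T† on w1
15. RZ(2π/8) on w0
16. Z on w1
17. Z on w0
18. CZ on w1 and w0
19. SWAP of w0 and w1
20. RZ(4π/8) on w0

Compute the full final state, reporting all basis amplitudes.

After the circuit, the state carries amplitude sqrt(2)*exp(19*I*pi/24)/2 on |00>, 0 on |01>, sqrt(2)*exp(I*pi/24)/2 on |10>, 0 on |11>. Key observation: steps 5-12 multiply out to the identity, so the circuit reduces to the remaining gates.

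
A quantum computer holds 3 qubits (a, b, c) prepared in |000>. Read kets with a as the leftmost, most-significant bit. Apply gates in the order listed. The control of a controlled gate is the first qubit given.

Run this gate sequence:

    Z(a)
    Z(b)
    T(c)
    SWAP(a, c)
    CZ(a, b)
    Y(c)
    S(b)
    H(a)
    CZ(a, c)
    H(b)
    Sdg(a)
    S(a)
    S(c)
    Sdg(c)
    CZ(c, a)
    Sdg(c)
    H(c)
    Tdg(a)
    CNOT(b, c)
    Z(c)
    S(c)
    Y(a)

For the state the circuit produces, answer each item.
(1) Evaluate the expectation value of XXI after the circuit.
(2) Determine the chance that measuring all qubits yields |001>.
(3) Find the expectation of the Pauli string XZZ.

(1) The expectation value of XXI is sqrt(2)/2. Key observation: gates 13-14 undo each other exactly, leaving only the rest of the circuit to track.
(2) A full measurement returns |001> with probability 1/8.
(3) The observable XZZ averages to 0.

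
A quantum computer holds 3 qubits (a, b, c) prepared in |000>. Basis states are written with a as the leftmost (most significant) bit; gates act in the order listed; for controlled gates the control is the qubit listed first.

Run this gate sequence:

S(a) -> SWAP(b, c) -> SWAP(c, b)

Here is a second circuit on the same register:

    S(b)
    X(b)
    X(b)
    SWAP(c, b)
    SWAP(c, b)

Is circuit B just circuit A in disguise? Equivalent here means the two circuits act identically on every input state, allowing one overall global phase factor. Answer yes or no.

No: there is an input state on which the two circuits produce genuinely different outputs (not merely differing by a phase).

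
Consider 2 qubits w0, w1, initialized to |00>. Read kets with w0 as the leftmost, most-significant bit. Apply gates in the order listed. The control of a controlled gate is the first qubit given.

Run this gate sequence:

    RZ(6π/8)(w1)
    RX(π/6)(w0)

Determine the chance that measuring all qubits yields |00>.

Outcome |00> occurs with probability sqrt(3)/4 + 1/2.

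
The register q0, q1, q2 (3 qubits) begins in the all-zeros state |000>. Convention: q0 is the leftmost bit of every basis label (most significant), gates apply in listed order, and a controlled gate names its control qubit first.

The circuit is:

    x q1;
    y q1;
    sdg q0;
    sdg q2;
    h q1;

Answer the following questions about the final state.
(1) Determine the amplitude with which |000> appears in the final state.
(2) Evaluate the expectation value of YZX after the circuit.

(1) The amplitude on |000> is -sqrt(2)*I/2.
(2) The observable YZX averages to 0.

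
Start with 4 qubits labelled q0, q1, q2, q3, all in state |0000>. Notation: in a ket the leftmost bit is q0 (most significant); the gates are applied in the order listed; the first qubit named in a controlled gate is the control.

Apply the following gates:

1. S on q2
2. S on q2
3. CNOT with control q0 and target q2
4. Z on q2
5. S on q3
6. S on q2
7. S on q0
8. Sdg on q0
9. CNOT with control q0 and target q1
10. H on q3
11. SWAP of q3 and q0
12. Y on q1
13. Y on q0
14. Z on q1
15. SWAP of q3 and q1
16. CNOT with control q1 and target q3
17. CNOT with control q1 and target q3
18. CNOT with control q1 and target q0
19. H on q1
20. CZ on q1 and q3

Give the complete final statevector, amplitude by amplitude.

After the circuit, the state carries amplitude -1/2 on |0001>, 1/2 on |0101>, 1/2 on |1001>, -1/2 on |1101>, and 0 on every other basis state. Key observation: gates 16-17 undo each other exactly, leaving only the rest of the circuit to track.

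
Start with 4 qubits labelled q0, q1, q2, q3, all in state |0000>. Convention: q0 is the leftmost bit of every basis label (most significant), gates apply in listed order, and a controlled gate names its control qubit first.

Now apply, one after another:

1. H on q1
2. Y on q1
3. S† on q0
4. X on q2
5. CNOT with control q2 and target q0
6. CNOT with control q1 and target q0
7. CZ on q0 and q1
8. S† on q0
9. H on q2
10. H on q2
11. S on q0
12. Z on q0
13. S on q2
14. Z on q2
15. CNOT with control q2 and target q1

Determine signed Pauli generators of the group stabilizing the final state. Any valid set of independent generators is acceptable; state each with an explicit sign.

The final state is stabilized by the group generated by +XXII, +ZZII, -IIZI, +IIIZ; other independent generating sets are equally valid. Key observation: gates 8-11 undo each other exactly, leaving only the rest of the circuit to track.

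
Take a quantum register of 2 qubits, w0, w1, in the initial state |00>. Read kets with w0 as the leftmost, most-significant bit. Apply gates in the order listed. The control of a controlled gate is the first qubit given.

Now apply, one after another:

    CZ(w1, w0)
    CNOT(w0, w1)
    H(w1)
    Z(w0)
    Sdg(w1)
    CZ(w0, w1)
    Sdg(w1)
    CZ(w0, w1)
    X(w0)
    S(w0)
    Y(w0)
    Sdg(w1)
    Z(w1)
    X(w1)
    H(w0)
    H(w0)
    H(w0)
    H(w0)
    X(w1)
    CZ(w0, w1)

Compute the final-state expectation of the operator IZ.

The expectation value of IZ is 0. Key observation: gates 15-18 undo each other exactly, leaving only the rest of the circuit to track.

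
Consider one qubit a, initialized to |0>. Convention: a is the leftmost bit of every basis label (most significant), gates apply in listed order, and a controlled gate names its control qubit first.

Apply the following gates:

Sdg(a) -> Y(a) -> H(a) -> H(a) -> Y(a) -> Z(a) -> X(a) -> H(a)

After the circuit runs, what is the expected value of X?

In the final state, X has expectation -1. Key observation: steps 2-5 multiply out to the identity, so the circuit reduces to the remaining gates.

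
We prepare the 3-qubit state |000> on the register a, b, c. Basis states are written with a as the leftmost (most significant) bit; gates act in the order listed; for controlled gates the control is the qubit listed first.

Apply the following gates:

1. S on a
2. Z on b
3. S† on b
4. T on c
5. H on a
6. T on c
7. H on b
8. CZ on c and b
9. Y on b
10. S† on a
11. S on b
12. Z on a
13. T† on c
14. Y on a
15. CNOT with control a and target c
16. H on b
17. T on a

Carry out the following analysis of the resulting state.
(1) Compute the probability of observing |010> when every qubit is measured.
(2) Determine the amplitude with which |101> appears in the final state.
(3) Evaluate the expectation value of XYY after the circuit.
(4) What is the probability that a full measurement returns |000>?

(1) The probability of measuring |010> is 1/4.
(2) The final state's coefficient on |101> equals 1/2.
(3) The observable XYY averages to sqrt(2)/2.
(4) A full measurement returns |000> with probability 1/4.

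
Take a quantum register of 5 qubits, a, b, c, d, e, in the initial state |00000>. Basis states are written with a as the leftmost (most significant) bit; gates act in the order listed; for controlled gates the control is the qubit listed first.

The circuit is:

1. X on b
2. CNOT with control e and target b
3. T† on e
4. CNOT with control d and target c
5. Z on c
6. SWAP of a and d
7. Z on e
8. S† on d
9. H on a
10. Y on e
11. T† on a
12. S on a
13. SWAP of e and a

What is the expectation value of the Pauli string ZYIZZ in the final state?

In the final state, ZYIZZ has expectation 0.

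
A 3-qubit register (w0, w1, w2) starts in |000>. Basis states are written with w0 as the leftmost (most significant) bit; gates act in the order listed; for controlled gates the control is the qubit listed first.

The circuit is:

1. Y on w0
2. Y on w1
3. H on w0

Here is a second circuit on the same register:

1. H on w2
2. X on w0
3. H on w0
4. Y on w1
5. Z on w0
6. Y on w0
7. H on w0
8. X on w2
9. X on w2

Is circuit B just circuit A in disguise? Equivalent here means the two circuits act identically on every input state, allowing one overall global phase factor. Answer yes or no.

No: there is an input state on which the two circuits produce genuinely different outputs (not merely differing by a phase).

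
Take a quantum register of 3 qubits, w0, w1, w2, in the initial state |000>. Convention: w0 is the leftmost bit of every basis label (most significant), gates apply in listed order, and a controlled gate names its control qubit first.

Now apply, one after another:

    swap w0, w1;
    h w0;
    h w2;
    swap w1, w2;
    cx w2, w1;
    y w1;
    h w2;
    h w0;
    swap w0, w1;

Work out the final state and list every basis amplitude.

After the circuit, the state carries amplitude -I/2 on |000>, -I/2 on |001>, 0 on |010>, 0 on |011>, I/2 on |100>, I/2 on |101>, 0 on |110>, 0 on |111>.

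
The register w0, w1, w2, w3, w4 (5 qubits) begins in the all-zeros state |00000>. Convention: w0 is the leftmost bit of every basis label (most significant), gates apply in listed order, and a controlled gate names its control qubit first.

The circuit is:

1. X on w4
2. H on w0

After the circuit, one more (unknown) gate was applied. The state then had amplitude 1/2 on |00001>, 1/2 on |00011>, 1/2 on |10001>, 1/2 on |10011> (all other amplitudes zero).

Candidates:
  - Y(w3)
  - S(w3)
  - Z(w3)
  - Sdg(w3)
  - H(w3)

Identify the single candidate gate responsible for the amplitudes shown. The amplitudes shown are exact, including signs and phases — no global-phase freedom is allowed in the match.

The applied gate was H(w3).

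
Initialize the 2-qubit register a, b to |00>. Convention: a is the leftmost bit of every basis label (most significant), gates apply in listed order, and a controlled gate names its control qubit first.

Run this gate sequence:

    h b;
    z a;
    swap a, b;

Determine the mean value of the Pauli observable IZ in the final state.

In the final state, IZ has expectation 1.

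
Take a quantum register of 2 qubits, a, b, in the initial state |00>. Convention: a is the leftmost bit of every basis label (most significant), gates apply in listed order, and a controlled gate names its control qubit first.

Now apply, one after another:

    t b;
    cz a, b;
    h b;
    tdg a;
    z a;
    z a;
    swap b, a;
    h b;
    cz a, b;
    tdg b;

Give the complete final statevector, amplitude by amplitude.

After the circuit, the state carries amplitude 1/2 on |00>, -exp(3*I*pi/4)/2 on |01>, 1/2 on |10>, exp(3*I*pi/4)/2 on |11>.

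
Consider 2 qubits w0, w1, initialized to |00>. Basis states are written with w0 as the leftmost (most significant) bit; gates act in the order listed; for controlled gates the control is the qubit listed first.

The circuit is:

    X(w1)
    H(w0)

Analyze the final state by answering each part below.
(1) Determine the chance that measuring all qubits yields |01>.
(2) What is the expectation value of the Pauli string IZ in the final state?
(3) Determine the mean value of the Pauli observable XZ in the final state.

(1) The probability of measuring |01> is 1/2.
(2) The expectation value of IZ is -1.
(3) The observable XZ averages to -1.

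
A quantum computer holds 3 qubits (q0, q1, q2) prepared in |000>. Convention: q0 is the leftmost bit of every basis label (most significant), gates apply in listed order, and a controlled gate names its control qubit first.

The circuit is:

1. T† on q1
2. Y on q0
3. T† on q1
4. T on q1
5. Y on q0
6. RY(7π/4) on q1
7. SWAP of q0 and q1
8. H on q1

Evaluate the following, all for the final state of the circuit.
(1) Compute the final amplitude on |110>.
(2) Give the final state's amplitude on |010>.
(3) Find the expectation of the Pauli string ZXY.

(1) The amplitude on |110> is sqrt(4 - 2*sqrt(2))/4. Key observation: gates 2-5 undo each other exactly, leaving only the rest of the circuit to track.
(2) The final state's coefficient on |010> equals -sqrt(2*sqrt(2) + 4)/4.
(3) In the final state, ZXY has expectation 0.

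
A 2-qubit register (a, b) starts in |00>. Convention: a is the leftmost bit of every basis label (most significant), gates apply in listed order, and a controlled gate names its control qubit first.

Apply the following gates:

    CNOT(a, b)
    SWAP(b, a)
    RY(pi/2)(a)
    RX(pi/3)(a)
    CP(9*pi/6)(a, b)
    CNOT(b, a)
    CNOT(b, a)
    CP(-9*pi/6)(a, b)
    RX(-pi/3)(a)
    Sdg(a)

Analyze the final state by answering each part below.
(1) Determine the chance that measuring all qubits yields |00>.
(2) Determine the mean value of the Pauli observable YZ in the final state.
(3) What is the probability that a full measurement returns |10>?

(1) Outcome |00> occurs with probability 1/2.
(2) The observable YZ averages to -1.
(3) A full measurement returns |10> with probability 1/2.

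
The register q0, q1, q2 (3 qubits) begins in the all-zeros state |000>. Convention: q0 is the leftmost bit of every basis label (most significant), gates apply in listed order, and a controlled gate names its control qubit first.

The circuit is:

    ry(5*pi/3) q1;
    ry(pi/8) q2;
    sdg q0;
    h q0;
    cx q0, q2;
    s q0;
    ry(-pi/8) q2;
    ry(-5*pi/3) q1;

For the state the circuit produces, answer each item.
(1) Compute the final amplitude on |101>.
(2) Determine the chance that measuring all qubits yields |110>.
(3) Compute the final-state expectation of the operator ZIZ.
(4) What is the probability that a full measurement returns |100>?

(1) The final state's coefficient on |101> equals I*sqrt(2*sqrt(2) + 4)/4.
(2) A full measurement returns |110> with probability 0.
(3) The expectation value of ZIZ is sqrt(2)/4 + 1/2.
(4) The probability of measuring |100> is 1/4 - sqrt(2)/8.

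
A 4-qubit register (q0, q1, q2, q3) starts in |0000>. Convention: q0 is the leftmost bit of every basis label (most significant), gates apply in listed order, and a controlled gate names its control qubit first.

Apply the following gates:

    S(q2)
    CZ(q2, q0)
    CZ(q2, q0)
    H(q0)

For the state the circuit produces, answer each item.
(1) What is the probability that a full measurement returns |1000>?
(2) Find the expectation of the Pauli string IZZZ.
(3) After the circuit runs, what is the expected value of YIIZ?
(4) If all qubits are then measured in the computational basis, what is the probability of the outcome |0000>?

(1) A full measurement returns |1000> with probability 1/2. Key observation: the block from step 2 through step 3 cancels to the identity and can be dropped.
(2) The expectation value of IZZZ is 1.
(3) The expectation value of YIIZ is 0.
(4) Outcome |0000> occurs with probability 1/2.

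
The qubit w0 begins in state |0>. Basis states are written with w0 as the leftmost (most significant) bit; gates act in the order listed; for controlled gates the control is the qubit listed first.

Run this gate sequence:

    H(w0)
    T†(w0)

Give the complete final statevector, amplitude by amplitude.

The final amplitudes are sqrt(2)/2 on |0>, -sqrt(2)*exp(3*I*pi/4)/2 on |1>.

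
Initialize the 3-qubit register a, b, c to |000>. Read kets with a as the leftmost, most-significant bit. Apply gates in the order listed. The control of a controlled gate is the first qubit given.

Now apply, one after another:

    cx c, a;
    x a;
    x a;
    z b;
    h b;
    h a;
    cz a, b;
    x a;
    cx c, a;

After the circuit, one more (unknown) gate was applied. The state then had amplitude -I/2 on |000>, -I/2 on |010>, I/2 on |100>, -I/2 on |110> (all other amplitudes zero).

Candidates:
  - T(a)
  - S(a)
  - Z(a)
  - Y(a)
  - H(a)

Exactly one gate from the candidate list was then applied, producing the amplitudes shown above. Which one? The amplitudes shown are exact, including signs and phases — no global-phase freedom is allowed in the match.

The applied gate was Y(a).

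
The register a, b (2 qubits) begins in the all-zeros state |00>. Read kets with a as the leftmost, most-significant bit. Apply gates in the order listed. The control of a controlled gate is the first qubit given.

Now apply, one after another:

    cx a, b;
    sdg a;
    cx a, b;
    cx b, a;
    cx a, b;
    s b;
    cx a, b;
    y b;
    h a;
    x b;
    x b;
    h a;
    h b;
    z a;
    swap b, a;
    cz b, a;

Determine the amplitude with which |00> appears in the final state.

The final state's coefficient on |00> equals sqrt(2)*I/2. Key observation: the block from step 10 through step 11 cancels to the identity and can be dropped.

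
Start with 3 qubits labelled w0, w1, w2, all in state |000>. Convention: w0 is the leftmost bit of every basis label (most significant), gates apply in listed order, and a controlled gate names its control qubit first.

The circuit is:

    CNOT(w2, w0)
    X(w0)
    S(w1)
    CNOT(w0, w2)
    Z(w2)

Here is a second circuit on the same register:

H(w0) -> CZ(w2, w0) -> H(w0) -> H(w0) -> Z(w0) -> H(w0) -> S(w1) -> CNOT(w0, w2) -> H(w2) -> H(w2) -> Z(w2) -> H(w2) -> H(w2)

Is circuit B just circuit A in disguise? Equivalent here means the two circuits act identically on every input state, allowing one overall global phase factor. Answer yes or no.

Yes — the two circuits implement the same unitary up to a global phase.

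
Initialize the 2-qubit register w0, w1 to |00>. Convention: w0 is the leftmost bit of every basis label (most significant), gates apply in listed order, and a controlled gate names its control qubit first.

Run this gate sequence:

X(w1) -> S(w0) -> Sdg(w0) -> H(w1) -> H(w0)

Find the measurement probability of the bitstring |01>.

A full measurement returns |01> with probability 1/4. Key observation: the block from step 2 through step 3 cancels to the identity and can be dropped.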